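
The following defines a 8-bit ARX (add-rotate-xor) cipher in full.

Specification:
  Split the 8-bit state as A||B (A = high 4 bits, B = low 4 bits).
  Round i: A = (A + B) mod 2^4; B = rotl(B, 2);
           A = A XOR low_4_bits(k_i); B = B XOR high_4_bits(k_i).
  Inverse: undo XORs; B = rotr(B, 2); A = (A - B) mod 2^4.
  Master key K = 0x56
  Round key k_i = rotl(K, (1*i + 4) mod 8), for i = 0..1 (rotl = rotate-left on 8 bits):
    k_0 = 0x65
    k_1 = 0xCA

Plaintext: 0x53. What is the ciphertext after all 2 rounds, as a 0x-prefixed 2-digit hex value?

0xD6

s_0 = plaintext = 0x53
s_1 = Round(s_0, k_0) = 0xDA
s_2 = Round(s_1, k_1) = 0xD6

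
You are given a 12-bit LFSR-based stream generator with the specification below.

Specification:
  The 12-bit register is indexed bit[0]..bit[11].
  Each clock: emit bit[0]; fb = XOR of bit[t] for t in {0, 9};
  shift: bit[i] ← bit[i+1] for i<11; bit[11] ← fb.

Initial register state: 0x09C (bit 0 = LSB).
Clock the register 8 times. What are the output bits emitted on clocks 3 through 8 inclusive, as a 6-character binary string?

reg_0 = 0x09C
clock 1: out=0, reg = 0x04E
clock 2: out=0, reg = 0x027
clock 3: out=1, reg = 0x813
clock 4: out=1, reg = 0xC09
clock 5: out=1, reg = 0xE04
clock 6: out=0, reg = 0xF02
clock 7: out=0, reg = 0xF81
clock 8: out=1, reg = 0x7C0

111001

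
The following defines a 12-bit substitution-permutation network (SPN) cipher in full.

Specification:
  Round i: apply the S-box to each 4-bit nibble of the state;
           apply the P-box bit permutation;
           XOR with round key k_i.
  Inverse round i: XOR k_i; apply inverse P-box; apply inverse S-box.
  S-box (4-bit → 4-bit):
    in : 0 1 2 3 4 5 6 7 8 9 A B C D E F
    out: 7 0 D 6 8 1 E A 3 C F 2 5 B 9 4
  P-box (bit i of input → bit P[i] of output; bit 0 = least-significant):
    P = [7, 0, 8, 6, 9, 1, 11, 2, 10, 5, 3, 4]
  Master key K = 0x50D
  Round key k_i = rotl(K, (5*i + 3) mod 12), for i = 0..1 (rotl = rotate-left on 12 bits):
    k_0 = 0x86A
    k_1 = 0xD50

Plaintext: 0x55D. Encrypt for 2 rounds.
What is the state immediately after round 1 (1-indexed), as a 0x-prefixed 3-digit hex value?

s_0 = plaintext = 0x55D
s_1 = Round(s_0, k_0) = 0xEAB
s_2 = Round(s_1, k_1) = 0x347

0xEAB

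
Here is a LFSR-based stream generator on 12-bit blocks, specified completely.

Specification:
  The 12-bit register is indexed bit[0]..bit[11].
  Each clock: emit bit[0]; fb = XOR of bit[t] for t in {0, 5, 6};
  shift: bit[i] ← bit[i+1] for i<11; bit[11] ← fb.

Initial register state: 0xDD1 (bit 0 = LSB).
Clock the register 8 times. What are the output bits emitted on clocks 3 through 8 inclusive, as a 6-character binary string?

reg_0 = 0xDD1
clock 1: out=1, reg = 0x6E8
clock 2: out=0, reg = 0x374
clock 3: out=0, reg = 0x1BA
clock 4: out=0, reg = 0x8DD
clock 5: out=1, reg = 0x46E
clock 6: out=0, reg = 0x237
clock 7: out=1, reg = 0x11B
clock 8: out=1, reg = 0x88D

001011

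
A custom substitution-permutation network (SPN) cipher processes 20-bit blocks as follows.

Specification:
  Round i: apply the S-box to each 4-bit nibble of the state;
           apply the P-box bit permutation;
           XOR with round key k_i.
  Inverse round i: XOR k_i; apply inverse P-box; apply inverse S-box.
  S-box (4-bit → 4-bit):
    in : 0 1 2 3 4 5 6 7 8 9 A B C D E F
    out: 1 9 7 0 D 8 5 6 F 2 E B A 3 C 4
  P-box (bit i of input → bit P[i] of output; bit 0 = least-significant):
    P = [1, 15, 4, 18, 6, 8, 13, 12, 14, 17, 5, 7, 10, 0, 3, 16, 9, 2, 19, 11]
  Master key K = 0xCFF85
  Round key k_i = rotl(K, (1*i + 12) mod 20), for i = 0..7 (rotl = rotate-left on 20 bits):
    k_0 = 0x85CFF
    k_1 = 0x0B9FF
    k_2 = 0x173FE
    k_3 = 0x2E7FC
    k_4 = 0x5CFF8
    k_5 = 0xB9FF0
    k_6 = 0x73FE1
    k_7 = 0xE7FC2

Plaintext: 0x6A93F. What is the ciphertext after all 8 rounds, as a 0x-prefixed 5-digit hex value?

s_0 = plaintext = 0x6A93F
s_1 = Round(s_0, k_0) = 0x35EE6
s_2 = Round(s_1, k_1) = 0x1894D
s_3 = Round(s_2, k_2) = 0x2CDB5
s_4 = Round(s_3, k_3) = 0xDB4B9
s_5 = Round(s_4, k_4) = 0x4181D
s_6 = Round(s_5, k_5) = 0x04112
s_7 = Round(s_6, k_6) = 0x6E93B
s_8 = Round(s_7, k_7) = 0x1FDC8

0x1FDC8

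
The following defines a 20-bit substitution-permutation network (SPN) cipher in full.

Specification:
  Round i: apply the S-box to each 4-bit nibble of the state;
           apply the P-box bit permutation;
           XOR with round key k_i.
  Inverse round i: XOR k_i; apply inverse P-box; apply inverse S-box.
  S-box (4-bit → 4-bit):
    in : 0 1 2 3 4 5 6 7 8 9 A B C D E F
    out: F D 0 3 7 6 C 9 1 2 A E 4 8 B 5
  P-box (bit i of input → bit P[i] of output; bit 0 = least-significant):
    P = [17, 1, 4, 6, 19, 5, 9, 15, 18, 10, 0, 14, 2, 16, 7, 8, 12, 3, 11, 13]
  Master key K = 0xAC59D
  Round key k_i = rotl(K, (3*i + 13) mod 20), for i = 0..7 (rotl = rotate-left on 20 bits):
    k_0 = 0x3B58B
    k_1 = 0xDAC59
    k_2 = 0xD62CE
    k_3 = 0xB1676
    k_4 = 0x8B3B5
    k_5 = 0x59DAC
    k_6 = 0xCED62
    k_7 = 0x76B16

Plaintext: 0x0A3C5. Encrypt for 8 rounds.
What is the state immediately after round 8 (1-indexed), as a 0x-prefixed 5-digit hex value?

0x23D89

s_0 = plaintext = 0x0A3C5
s_1 = Round(s_0, k_0) = 0x68A91
s_2 = Round(s_1, k_1) = 0xFC02D
s_3 = Round(s_2, k_2) = 0x93E0F
s_4 = Round(s_3, k_3) = 0x4D04A
s_5 = Round(s_4, k_4) = 0x4ECDE
s_6 = Round(s_5, k_5) = 0x604E3
s_7 = Round(s_6, k_6) = 0x340C5
s_8 = Round(s_7, k_7) = 0x23D89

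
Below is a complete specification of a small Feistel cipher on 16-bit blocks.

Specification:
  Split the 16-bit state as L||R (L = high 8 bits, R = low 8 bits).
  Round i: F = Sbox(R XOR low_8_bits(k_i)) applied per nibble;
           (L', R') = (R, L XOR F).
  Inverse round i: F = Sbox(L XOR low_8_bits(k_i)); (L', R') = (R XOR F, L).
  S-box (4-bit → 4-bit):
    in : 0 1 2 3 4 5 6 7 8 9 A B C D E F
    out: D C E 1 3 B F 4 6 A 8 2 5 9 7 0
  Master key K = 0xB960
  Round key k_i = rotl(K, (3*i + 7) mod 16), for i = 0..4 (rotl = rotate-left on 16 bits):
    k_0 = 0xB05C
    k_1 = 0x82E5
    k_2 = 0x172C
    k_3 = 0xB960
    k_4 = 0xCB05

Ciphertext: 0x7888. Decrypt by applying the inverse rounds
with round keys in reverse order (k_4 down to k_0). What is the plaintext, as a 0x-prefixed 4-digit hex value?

s_0 = ciphertext = 0x7888
s_1 = InvRound(s_0, k_4) = 0xC178
s_2 = InvRound(s_1, k_3) = 0xF4C1
s_3 = InvRound(s_2, k_2) = 0x57F4
s_4 = InvRound(s_3, k_1) = 0xDA57
s_5 = InvRound(s_4, k_0) = 0x38DA

0x38DA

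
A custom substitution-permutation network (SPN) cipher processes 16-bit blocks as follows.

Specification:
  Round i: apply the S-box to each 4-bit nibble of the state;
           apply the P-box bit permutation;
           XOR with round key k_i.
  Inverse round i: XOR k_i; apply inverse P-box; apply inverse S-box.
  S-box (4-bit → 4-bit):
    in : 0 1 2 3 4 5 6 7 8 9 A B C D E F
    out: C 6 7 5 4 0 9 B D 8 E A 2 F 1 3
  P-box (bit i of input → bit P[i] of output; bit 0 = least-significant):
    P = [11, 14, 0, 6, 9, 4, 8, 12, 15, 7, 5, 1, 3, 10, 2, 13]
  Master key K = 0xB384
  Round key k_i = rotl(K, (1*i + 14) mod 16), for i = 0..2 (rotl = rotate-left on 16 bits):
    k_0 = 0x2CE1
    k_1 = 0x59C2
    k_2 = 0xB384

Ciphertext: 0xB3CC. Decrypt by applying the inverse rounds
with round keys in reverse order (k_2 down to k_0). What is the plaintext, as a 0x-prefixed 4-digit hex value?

0x59D7

s_0 = ciphertext = 0xB3CC
s_1 = InvRound(s_0, k_2) = 0xE559
s_2 = InvRound(s_1, k_1) = 0x77B3
s_3 = InvRound(s_2, k_0) = 0x59D7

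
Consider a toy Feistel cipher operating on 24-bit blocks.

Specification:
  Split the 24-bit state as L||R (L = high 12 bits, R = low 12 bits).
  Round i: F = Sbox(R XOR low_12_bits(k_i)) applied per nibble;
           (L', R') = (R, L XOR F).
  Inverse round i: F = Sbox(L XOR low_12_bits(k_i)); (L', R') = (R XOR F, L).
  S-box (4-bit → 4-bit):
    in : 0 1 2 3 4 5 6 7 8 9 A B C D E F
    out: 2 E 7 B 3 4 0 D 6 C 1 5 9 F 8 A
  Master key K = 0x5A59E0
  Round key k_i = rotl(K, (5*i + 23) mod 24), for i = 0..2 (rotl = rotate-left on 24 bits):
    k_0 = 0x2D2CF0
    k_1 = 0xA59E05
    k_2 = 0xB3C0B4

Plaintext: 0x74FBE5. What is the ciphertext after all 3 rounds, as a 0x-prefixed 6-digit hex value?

0x8FDC97

s_0 = plaintext = 0x74FBE5
s_1 = Round(s_0, k_0) = 0xBE5AAB
s_2 = Round(s_1, k_1) = 0xAAB8FD
s_3 = Round(s_2, k_2) = 0x8FDC97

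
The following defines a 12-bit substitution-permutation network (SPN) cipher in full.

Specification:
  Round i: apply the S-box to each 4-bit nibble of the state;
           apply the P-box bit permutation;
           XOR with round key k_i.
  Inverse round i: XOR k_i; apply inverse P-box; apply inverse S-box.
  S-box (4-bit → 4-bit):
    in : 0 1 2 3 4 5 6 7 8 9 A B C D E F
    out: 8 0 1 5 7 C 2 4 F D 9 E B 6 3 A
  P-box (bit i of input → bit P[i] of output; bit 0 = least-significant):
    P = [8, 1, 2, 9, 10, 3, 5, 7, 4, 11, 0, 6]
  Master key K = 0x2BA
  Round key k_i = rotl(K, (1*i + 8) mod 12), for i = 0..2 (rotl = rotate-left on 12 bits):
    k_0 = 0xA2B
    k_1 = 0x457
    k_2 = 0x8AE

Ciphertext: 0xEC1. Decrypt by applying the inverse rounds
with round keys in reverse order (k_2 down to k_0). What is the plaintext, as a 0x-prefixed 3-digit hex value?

0xF61

s_0 = ciphertext = 0xEC1
s_1 = InvRound(s_0, k_2) = 0x54B
s_2 = InvRound(s_1, k_1) = 0x263
s_3 = InvRound(s_2, k_0) = 0xF61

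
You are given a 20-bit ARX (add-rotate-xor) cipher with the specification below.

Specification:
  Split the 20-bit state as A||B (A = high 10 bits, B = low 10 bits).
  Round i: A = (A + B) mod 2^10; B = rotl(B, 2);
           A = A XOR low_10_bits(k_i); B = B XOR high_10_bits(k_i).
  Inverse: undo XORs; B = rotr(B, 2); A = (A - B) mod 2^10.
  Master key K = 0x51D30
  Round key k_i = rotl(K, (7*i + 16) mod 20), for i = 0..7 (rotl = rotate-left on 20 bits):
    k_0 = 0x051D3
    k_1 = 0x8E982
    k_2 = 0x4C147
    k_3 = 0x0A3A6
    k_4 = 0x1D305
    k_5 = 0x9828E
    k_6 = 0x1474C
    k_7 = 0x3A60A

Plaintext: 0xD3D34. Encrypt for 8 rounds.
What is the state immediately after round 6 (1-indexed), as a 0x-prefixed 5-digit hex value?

s_0 = plaintext = 0xD3D34
s_1 = Round(s_0, k_0) = 0x540C5
s_2 = Round(s_1, k_1) = 0xE5D2E
s_3 = Round(s_2, k_2) = 0x60989
s_4 = Round(s_3, k_3) = 0x2B60D
s_5 = Round(s_4, k_4) = 0x6FC42
s_6 = Round(s_5, k_5) = 0x23F68
s_7 = Round(s_6, k_6) = 0x2EDF2
s_8 = Round(s_7, k_7) = 0x29F20

0x23F68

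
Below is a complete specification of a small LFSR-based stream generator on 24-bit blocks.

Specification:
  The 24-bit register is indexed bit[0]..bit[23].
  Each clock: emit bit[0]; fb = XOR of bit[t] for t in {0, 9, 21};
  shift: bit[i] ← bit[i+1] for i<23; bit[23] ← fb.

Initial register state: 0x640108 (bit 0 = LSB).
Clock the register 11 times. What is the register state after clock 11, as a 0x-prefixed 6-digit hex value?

0xF26C80

reg_0 = 0x640108
clock 1: out=0, reg = 0xB20084
clock 2: out=0, reg = 0xD90042
clock 3: out=0, reg = 0x6C8021
clock 4: out=1, reg = 0x364010
clock 5: out=0, reg = 0x9B2008
clock 6: out=0, reg = 0x4D9004
clock 7: out=0, reg = 0x26C802
clock 8: out=0, reg = 0x936401
clock 9: out=1, reg = 0xC9B200
clock 10: out=0, reg = 0xE4D900
clock 11: out=0, reg = 0xF26C80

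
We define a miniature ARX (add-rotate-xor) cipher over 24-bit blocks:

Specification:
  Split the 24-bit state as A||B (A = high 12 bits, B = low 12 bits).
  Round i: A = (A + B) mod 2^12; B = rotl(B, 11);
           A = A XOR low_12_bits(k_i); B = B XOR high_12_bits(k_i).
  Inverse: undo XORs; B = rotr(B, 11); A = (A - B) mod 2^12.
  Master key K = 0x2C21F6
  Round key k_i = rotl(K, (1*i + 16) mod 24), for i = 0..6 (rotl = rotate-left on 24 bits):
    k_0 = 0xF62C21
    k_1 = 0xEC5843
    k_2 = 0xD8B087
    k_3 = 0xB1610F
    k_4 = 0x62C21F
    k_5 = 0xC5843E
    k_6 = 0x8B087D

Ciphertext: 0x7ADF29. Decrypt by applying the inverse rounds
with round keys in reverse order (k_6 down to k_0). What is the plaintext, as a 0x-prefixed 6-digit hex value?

0x6B07E6

s_0 = ciphertext = 0x7ADF29
s_1 = InvRound(s_0, k_6) = 0x09EF32
s_2 = InvRound(s_1, k_5) = 0xDCC6D4
s_3 = InvRound(s_2, k_4) = 0xDE31F0
s_4 = InvRound(s_3, k_3) = 0x71F5CD
s_5 = InvRound(s_4, k_2) = 0x70B08D
s_6 = InvRound(s_5, k_1) = 0x2B7C91
s_7 = InvRound(s_6, k_0) = 0x6B07E6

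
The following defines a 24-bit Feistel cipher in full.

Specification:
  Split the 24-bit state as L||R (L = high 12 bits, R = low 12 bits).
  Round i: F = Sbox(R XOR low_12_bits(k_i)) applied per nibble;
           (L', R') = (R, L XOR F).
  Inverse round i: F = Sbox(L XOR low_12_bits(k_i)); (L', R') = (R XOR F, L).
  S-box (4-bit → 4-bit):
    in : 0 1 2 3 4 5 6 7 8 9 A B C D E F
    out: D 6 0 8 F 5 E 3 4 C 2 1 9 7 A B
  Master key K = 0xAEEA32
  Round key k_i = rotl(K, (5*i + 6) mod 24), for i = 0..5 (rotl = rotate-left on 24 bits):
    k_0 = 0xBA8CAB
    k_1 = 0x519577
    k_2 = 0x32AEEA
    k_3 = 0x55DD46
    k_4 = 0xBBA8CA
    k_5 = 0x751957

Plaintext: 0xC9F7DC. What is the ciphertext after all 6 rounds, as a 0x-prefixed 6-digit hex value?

0xE8E3BD

s_0 = plaintext = 0xC9F7DC
s_1 = Round(s_0, k_0) = 0x7DCDAC
s_2 = Round(s_1, k_1) = 0xDAC3AD
s_3 = Round(s_2, k_2) = 0x3ADA5F
s_4 = Round(s_3, k_3) = 0xA5F0C1
s_5 = Round(s_4, k_4) = 0x0C1E8E
s_6 = Round(s_5, k_5) = 0xE8E3BD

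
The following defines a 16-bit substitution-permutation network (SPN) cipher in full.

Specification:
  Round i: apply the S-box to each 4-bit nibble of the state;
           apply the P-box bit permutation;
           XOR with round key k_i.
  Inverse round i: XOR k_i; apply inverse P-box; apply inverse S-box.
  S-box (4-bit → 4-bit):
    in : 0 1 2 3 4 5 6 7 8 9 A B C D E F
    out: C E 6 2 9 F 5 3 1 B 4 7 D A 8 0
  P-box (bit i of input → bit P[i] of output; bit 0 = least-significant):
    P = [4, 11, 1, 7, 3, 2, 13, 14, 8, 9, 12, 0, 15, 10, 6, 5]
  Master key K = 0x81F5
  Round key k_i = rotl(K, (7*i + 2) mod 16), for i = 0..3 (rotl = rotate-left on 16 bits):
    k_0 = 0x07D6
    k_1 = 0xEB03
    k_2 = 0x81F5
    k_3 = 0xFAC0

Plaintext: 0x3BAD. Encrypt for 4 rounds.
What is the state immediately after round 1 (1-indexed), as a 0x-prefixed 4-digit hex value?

s_0 = plaintext = 0x3BAD
s_1 = Round(s_0, k_0) = 0x3856
s_2 = Round(s_1, k_1) = 0x8E1D
s_3 = Round(s_2, k_2) = 0x6970
s_4 = Round(s_3, k_3) = 0x790F

0x3856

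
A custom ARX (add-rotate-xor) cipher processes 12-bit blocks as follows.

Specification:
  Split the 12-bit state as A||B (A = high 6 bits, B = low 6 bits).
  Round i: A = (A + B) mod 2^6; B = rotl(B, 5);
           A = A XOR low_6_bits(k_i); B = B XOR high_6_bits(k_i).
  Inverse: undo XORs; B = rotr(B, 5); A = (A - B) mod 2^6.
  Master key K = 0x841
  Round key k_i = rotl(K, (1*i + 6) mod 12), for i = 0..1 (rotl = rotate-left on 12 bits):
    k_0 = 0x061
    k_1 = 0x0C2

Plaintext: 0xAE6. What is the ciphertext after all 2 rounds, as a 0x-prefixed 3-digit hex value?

s_0 = plaintext = 0xAE6
s_1 = Round(s_0, k_0) = 0xC12
s_2 = Round(s_1, k_1) = 0x00A

0x00A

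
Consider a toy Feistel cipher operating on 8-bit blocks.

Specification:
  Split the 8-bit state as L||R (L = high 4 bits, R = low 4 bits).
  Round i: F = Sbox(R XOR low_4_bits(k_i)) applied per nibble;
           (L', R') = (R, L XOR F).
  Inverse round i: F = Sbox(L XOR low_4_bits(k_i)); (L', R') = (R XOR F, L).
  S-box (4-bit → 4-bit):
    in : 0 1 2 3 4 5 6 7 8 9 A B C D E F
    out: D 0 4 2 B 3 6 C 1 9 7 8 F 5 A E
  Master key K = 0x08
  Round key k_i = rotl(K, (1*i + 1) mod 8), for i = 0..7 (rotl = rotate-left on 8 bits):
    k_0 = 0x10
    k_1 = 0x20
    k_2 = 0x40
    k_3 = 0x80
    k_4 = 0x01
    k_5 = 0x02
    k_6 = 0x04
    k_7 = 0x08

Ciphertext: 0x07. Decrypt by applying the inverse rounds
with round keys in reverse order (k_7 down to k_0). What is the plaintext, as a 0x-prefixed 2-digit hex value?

s_0 = ciphertext = 0x07
s_1 = InvRound(s_0, k_7) = 0x60
s_2 = InvRound(s_1, k_6) = 0x46
s_3 = InvRound(s_2, k_5) = 0x04
s_4 = InvRound(s_3, k_4) = 0x40
s_5 = InvRound(s_4, k_3) = 0xB4
s_6 = InvRound(s_5, k_2) = 0xCB
s_7 = InvRound(s_6, k_1) = 0x4C
s_8 = InvRound(s_7, k_0) = 0x74

0x74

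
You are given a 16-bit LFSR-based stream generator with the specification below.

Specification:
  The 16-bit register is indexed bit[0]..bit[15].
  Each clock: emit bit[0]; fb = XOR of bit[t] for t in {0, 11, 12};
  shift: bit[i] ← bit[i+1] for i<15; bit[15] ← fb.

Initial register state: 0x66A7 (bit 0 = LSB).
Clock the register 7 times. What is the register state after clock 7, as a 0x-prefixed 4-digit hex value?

0xBACD

reg_0 = 0x66A7
clock 1: out=1, reg = 0xB353
clock 2: out=1, reg = 0x59A9
clock 3: out=1, reg = 0xACD4
clock 4: out=0, reg = 0xD66A
clock 5: out=0, reg = 0xEB35
clock 6: out=1, reg = 0x759A
clock 7: out=0, reg = 0xBACD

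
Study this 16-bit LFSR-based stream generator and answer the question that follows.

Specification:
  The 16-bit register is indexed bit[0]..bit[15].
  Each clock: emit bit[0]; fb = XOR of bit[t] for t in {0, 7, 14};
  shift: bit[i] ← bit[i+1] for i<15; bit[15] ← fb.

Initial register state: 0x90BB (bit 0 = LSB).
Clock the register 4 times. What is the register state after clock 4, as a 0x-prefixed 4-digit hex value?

0x890B

reg_0 = 0x90BB
clock 1: out=1, reg = 0x485D
clock 2: out=1, reg = 0x242E
clock 3: out=0, reg = 0x1217
clock 4: out=1, reg = 0x890B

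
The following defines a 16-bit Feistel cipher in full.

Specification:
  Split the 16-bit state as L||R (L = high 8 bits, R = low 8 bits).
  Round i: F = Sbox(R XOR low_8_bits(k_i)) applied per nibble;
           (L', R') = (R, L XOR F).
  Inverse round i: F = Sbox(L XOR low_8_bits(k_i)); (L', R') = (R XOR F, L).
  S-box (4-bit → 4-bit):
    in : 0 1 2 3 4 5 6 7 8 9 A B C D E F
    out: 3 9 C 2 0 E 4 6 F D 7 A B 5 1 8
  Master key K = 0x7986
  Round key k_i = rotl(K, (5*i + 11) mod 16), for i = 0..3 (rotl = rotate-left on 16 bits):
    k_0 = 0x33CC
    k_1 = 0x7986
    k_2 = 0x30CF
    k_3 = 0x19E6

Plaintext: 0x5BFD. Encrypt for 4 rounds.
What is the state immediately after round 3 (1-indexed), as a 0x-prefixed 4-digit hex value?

s_0 = plaintext = 0x5BFD
s_1 = Round(s_0, k_0) = 0xFD72
s_2 = Round(s_1, k_1) = 0x727D
s_3 = Round(s_2, k_2) = 0x7DDE
s_4 = Round(s_3, k_3) = 0xDE52

0x7DDE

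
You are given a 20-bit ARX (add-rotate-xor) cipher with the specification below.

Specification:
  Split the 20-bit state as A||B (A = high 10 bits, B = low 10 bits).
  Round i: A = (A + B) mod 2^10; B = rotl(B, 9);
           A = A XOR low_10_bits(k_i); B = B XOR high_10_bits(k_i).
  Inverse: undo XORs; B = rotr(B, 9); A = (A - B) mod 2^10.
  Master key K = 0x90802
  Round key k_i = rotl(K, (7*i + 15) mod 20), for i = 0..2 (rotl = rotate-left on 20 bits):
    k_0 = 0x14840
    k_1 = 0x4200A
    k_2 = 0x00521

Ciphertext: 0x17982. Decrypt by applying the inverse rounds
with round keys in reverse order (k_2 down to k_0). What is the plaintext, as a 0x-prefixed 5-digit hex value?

0x5E09E

s_0 = ciphertext = 0x17982
s_1 = InvRound(s_0, k_2) = 0x9E706
s_2 = InvRound(s_1, k_1) = 0x9581D
s_3 = InvRound(s_2, k_0) = 0x5E09E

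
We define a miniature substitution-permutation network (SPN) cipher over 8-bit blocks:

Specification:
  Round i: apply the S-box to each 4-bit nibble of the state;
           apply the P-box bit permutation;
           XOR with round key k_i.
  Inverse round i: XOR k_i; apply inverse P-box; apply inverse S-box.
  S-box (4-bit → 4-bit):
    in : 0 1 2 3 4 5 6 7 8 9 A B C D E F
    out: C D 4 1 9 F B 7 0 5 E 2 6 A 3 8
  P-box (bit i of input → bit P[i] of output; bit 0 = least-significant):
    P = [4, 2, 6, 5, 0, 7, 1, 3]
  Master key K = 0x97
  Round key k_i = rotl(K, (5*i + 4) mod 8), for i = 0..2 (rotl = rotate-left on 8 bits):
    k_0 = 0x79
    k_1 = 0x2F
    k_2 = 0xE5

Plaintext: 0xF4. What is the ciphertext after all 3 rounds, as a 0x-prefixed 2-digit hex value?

0x5A

s_0 = plaintext = 0xF4
s_1 = Round(s_0, k_0) = 0x41
s_2 = Round(s_1, k_1) = 0x56
s_3 = Round(s_2, k_2) = 0x5A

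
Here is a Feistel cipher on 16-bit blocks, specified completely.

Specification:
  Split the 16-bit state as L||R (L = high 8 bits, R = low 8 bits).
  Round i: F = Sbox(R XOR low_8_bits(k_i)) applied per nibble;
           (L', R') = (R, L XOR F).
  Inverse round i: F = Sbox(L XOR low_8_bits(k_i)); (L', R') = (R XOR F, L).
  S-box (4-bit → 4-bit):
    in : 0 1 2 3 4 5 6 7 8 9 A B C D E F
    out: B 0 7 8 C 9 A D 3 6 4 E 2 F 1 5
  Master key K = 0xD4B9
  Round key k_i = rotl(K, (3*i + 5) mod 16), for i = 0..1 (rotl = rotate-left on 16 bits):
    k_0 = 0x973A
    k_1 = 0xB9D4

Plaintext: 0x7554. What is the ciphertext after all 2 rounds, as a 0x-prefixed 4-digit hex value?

0xD4EF

s_0 = plaintext = 0x7554
s_1 = Round(s_0, k_0) = 0x54D4
s_2 = Round(s_1, k_1) = 0xD4EF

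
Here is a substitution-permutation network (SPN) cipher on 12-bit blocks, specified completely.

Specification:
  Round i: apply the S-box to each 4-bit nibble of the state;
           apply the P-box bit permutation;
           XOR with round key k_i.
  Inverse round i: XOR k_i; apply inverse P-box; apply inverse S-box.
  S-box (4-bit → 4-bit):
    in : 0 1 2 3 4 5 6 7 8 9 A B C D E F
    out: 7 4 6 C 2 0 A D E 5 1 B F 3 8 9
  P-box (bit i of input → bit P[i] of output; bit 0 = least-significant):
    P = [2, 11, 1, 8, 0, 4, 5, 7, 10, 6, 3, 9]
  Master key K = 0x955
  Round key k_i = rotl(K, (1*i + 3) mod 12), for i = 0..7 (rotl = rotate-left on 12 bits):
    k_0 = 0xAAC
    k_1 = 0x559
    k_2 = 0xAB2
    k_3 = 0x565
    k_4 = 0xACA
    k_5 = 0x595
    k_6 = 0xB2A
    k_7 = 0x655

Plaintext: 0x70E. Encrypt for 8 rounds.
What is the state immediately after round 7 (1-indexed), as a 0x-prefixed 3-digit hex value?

s_0 = plaintext = 0x70E
s_1 = Round(s_0, k_0) = 0xD95
s_2 = Round(s_1, k_1) = 0x138
s_3 = Round(s_2, k_2) = 0x318
s_4 = Round(s_3, k_3) = 0xE4F
s_5 = Round(s_4, k_4) = 0x9DE
s_6 = Round(s_5, k_5) = 0x08C
s_7 = Round(s_6, k_6) = 0x6D4
s_8 = Round(s_7, k_7) = 0xC04

0x6D4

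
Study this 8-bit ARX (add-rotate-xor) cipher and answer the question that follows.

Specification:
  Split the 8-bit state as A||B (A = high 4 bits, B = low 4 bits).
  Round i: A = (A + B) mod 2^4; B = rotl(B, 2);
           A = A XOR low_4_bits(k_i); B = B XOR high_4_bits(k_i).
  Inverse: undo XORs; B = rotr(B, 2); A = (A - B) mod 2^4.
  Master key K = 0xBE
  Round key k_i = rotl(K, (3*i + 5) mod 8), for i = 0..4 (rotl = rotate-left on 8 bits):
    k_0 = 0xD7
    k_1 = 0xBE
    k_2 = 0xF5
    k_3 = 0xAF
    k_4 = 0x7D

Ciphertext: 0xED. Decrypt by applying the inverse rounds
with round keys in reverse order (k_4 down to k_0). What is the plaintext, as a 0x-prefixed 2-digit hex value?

s_0 = ciphertext = 0xED
s_1 = InvRound(s_0, k_4) = 0x9A
s_2 = InvRound(s_1, k_3) = 0x60
s_3 = InvRound(s_2, k_2) = 0x4F
s_4 = InvRound(s_3, k_1) = 0x91
s_5 = InvRound(s_4, k_0) = 0xB3

0xB3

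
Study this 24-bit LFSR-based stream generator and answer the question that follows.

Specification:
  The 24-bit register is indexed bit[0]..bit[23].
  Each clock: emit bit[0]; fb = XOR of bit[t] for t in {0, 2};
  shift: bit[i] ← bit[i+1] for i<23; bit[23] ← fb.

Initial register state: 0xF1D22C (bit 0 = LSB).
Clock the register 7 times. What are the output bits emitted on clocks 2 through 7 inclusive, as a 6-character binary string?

011010

reg_0 = 0xF1D22C
clock 1: out=0, reg = 0xF8E916
clock 2: out=0, reg = 0xFC748B
clock 3: out=1, reg = 0xFE3A45
clock 4: out=1, reg = 0x7F1D22
clock 5: out=0, reg = 0x3F8E91
clock 6: out=1, reg = 0x9FC748
clock 7: out=0, reg = 0x4FE3A4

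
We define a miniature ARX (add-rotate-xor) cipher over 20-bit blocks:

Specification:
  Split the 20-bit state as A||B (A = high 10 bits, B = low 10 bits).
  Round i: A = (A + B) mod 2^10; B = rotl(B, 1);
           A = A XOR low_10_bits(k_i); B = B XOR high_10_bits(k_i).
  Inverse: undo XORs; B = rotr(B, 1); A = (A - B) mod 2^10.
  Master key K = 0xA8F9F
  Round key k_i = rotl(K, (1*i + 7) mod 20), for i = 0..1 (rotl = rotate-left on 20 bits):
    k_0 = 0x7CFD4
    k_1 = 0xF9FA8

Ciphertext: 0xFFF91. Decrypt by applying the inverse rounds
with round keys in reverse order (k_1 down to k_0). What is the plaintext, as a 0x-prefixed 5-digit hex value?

s_0 = ciphertext = 0xFFF91
s_1 = InvRound(s_0, k_1) = 0x0703B
s_2 = InvRound(s_1, k_0) = 0xB90E4

0xB90E4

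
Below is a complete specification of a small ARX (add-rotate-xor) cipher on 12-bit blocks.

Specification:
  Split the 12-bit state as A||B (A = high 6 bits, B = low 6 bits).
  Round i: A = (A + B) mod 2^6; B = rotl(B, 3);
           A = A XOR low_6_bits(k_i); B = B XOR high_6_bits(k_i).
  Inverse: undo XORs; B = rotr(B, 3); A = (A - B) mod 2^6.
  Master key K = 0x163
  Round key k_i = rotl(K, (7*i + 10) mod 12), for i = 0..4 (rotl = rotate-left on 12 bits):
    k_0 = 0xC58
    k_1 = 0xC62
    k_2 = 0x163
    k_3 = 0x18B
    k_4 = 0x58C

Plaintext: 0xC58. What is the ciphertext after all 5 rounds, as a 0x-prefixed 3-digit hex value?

s_0 = plaintext = 0xC58
s_1 = Round(s_0, k_0) = 0x472
s_2 = Round(s_1, k_1) = 0x867
s_3 = Round(s_2, k_2) = 0xAF9
s_4 = Round(s_3, k_3) = 0xBC9
s_5 = Round(s_4, k_4) = 0xD1F

0xD1F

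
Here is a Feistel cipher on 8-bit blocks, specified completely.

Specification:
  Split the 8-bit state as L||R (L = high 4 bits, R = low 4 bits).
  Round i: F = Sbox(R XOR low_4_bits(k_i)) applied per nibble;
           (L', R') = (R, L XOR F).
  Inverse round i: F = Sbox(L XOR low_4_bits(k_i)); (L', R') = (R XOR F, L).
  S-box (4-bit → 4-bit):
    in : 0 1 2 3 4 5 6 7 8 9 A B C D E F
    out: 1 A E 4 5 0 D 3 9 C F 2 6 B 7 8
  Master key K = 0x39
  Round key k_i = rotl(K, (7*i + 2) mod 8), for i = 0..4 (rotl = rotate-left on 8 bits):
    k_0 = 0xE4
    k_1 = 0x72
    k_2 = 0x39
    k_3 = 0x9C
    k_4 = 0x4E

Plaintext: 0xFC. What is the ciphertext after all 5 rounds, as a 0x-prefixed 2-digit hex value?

0xB7

s_0 = plaintext = 0xFC
s_1 = Round(s_0, k_0) = 0xC6
s_2 = Round(s_1, k_1) = 0x69
s_3 = Round(s_2, k_2) = 0x97
s_4 = Round(s_3, k_3) = 0x7B
s_5 = Round(s_4, k_4) = 0xB7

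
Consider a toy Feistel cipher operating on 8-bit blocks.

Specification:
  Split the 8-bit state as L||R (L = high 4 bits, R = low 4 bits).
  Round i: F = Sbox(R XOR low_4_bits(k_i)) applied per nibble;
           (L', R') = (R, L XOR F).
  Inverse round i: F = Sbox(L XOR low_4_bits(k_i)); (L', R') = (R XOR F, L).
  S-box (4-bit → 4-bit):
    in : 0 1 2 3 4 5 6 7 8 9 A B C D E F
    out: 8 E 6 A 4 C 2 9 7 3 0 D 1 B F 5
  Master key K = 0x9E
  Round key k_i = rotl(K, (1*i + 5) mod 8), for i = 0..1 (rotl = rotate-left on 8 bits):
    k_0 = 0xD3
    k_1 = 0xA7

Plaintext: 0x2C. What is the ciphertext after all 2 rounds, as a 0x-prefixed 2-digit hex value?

0x74

s_0 = plaintext = 0x2C
s_1 = Round(s_0, k_0) = 0xC7
s_2 = Round(s_1, k_1) = 0x74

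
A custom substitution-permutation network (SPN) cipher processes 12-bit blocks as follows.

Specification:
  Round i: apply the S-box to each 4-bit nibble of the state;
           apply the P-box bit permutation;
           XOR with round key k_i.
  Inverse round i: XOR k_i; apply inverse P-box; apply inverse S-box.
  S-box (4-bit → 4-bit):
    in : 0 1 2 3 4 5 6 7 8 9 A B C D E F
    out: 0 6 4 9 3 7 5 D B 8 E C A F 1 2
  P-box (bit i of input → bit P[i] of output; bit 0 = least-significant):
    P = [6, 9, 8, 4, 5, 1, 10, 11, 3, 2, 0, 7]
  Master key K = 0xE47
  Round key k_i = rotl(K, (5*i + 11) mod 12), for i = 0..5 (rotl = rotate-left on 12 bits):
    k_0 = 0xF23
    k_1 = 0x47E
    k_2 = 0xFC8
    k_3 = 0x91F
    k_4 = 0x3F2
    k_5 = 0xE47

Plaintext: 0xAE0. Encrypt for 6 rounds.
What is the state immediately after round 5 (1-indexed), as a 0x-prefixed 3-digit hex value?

s_0 = plaintext = 0xAE0
s_1 = Round(s_0, k_0) = 0xF86
s_2 = Round(s_1, k_1) = 0xD18
s_3 = Round(s_2, k_2) = 0x917
s_4 = Round(s_3, k_3) = 0xCCD
s_5 = Round(s_4, k_4) = 0x824
s_6 = Round(s_5, k_5) = 0x88B

0x824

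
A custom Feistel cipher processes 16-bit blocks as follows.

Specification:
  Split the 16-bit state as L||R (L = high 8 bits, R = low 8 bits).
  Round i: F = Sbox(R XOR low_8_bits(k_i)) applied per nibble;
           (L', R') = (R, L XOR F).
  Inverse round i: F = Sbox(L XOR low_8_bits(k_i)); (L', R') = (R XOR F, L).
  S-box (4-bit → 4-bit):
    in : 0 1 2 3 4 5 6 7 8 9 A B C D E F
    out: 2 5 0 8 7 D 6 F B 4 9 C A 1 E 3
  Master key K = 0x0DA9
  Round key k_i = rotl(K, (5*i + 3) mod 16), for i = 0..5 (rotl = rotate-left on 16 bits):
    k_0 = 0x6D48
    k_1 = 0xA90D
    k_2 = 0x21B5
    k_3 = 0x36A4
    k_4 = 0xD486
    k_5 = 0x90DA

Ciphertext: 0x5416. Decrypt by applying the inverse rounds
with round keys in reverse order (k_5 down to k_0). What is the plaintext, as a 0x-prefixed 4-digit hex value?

s_0 = ciphertext = 0x5416
s_1 = InvRound(s_0, k_5) = 0xA854
s_2 = InvRound(s_1, k_4) = 0x5AA8
s_3 = InvRound(s_2, k_3) = 0x965A
s_4 = InvRound(s_3, k_2) = 0x5296
s_5 = InvRound(s_4, k_1) = 0x4552
s_6 = InvRound(s_5, k_0) = 0x7345

0x7345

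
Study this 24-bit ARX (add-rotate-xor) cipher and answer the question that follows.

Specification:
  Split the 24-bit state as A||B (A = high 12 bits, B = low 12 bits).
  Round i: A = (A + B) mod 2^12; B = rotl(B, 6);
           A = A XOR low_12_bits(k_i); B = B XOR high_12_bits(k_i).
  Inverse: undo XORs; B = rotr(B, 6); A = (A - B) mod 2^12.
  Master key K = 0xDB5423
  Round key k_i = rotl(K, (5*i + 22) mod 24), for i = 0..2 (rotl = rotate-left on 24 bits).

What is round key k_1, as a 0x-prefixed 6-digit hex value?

0xDAA11E

K = 0xDB5423
k_0 = rotl(K, (5*0+22) mod 24) = rotl(K, 22) = 0xF6D508
k_1 = rotl(K, (5*1+22) mod 24) = rotl(K, 3) = 0xDAA11E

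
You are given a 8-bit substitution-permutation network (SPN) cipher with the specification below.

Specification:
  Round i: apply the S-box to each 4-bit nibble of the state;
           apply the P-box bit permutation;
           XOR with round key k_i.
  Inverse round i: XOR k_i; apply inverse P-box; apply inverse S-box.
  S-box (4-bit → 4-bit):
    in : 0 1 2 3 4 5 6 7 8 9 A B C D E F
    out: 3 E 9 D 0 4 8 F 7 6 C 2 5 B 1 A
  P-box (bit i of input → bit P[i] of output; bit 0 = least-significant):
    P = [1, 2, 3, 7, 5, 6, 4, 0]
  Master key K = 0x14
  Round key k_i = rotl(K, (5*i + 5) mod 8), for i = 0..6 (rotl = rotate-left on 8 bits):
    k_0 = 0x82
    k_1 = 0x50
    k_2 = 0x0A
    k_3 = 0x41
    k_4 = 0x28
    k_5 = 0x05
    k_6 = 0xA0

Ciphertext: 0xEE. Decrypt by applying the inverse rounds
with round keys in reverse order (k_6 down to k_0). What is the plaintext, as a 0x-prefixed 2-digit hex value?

0xC7

s_0 = ciphertext = 0xEE
s_1 = InvRound(s_0, k_6) = 0xB8
s_2 = InvRound(s_1, k_5) = 0x31
s_3 = InvRound(s_2, k_4) = 0xA5
s_4 = InvRound(s_3, k_3) = 0x0F
s_5 = InvRound(s_4, k_2) = 0x6B
s_6 = InvRound(s_5, k_1) = 0x3C
s_7 = InvRound(s_6, k_0) = 0xC7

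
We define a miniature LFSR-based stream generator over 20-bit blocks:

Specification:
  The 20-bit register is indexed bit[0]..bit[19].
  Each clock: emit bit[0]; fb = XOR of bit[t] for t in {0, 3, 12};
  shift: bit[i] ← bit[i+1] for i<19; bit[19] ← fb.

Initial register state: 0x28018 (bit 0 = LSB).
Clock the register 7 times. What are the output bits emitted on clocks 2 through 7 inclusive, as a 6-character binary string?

001100

reg_0 = 0x28018
clock 1: out=0, reg = 0x9400C
clock 2: out=0, reg = 0xCA006
clock 3: out=0, reg = 0x65003
clock 4: out=1, reg = 0x32801
clock 5: out=1, reg = 0x99400
clock 6: out=0, reg = 0xCCA00
clock 7: out=0, reg = 0x66500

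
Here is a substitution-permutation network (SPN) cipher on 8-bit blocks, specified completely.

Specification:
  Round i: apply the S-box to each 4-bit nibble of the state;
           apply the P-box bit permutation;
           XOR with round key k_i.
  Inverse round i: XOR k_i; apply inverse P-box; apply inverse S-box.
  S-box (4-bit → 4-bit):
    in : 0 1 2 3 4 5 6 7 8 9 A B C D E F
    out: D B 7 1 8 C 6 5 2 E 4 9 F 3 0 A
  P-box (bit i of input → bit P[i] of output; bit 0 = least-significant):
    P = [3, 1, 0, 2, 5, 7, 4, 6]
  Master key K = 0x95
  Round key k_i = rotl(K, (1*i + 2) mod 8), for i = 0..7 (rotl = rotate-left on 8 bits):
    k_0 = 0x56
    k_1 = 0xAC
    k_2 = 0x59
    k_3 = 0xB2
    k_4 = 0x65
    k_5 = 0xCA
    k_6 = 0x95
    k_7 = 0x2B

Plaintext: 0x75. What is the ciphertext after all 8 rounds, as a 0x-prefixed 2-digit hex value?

0xB1

s_0 = plaintext = 0x75
s_1 = Round(s_0, k_0) = 0x63
s_2 = Round(s_1, k_1) = 0x34
s_3 = Round(s_2, k_2) = 0x7D
s_4 = Round(s_3, k_3) = 0x88
s_5 = Round(s_4, k_4) = 0xE7
s_6 = Round(s_5, k_5) = 0xC3
s_7 = Round(s_6, k_6) = 0x6D
s_8 = Round(s_7, k_7) = 0xB1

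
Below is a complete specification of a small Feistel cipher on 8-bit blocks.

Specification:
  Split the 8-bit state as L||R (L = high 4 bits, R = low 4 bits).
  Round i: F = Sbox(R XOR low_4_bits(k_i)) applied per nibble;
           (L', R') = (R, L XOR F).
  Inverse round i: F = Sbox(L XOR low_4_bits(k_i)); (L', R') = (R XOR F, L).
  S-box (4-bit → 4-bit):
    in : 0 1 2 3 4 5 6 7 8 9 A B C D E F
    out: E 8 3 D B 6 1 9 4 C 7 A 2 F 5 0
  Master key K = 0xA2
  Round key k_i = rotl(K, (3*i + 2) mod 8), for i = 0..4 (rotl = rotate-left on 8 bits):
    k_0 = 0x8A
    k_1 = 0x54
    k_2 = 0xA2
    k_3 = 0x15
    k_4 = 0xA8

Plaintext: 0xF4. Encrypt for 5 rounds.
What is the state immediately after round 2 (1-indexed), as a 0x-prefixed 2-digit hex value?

0xA1

s_0 = plaintext = 0xF4
s_1 = Round(s_0, k_0) = 0x4A
s_2 = Round(s_1, k_1) = 0xA1
s_3 = Round(s_2, k_2) = 0x17
s_4 = Round(s_3, k_3) = 0x72
s_5 = Round(s_4, k_4) = 0x20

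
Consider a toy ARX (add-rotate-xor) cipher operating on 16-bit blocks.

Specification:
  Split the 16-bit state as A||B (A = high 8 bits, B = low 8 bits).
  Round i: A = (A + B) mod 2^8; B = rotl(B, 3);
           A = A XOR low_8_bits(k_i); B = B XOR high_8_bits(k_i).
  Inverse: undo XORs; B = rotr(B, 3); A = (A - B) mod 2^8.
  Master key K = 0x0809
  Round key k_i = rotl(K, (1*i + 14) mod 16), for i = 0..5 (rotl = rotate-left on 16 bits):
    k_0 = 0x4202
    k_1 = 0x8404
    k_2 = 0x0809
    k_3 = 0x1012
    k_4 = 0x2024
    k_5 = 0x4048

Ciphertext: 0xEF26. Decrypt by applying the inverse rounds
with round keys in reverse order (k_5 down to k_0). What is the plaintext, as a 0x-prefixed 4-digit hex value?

0x8186

s_0 = ciphertext = 0xEF26
s_1 = InvRound(s_0, k_5) = 0xDBCC
s_2 = InvRound(s_1, k_4) = 0x629D
s_3 = InvRound(s_2, k_3) = 0xBFB1
s_4 = InvRound(s_3, k_2) = 0x7F37
s_5 = InvRound(s_4, k_1) = 0x0576
s_6 = InvRound(s_5, k_0) = 0x8186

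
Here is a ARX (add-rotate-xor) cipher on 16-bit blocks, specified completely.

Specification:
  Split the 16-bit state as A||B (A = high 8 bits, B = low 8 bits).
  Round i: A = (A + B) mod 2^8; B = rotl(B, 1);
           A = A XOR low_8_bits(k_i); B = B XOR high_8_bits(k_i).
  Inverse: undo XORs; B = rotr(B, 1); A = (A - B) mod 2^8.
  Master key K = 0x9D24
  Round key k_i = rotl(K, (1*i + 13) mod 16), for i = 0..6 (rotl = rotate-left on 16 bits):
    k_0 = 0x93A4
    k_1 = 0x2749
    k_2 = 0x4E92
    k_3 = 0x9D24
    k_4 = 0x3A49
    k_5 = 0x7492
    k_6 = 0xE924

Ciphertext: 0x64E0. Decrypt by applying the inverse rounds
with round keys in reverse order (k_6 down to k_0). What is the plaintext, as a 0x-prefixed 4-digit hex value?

s_0 = ciphertext = 0x64E0
s_1 = InvRound(s_0, k_6) = 0xBC84
s_2 = InvRound(s_1, k_5) = 0xB678
s_3 = InvRound(s_2, k_4) = 0xDE21
s_4 = InvRound(s_3, k_3) = 0x9C5E
s_5 = InvRound(s_4, k_2) = 0x0608
s_6 = InvRound(s_5, k_1) = 0xB897
s_7 = InvRound(s_6, k_0) = 0x1A02

0x1A02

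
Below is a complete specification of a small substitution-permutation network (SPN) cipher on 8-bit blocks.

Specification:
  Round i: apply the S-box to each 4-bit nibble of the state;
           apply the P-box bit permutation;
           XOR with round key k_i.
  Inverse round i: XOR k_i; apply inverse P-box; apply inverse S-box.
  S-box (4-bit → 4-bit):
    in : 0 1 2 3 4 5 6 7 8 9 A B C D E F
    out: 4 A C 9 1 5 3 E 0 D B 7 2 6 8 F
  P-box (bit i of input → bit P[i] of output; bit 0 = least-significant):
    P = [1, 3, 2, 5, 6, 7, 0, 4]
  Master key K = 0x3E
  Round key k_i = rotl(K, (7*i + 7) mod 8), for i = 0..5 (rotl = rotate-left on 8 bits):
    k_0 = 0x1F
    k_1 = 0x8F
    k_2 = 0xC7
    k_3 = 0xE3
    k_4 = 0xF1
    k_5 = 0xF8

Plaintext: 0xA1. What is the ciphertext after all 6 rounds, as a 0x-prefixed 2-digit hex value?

0xEB

s_0 = plaintext = 0xA1
s_1 = Round(s_0, k_0) = 0xE7
s_2 = Round(s_1, k_1) = 0xB3
s_3 = Round(s_2, k_2) = 0x24
s_4 = Round(s_3, k_3) = 0xF0
s_5 = Round(s_4, k_4) = 0x24
s_6 = Round(s_5, k_5) = 0xEB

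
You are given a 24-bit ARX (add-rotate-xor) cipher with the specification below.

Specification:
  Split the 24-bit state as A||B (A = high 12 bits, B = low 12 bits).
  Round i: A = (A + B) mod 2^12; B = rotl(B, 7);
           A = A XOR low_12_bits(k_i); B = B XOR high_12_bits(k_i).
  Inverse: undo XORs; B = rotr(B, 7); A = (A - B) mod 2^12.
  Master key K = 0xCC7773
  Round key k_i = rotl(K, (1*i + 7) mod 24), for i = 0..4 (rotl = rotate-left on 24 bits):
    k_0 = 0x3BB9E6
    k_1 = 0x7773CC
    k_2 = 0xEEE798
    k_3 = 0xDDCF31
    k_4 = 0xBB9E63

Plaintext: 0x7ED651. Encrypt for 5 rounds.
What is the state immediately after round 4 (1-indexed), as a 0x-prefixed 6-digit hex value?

0x386417

s_0 = plaintext = 0x7ED651
s_1 = Round(s_0, k_0) = 0x7D8B09
s_2 = Round(s_1, k_1) = 0x12D3AF
s_3 = Round(s_2, k_2) = 0x344973
s_4 = Round(s_3, k_3) = 0x386417
s_5 = Round(s_4, k_4) = 0x9FE019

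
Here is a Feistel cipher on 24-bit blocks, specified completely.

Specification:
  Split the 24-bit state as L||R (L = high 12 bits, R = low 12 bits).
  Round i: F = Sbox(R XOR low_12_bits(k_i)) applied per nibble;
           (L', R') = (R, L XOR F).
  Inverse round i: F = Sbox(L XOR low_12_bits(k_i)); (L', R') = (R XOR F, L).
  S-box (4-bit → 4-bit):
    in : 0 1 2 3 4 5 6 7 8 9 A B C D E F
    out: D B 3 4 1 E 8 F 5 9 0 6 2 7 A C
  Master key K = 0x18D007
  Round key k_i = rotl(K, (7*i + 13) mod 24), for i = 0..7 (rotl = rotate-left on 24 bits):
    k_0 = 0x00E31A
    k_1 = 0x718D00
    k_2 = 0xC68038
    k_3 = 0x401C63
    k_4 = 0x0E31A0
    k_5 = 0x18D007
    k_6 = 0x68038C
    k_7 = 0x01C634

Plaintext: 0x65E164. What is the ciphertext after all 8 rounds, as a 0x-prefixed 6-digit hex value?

s_0 = plaintext = 0x65E164
s_1 = Round(s_0, k_0) = 0x1645A4
s_2 = Round(s_1, k_1) = 0x5A4465
s_3 = Round(s_2, k_2) = 0x465443
s_4 = Round(s_3, k_3) = 0x443158
s_5 = Round(s_4, k_4) = 0x158986
s_6 = Round(s_5, k_5) = 0x986803
s_7 = Round(s_6, k_6) = 0x803FDA
s_8 = Round(s_7, k_7) = 0xFDA1A9

0xFDA1A9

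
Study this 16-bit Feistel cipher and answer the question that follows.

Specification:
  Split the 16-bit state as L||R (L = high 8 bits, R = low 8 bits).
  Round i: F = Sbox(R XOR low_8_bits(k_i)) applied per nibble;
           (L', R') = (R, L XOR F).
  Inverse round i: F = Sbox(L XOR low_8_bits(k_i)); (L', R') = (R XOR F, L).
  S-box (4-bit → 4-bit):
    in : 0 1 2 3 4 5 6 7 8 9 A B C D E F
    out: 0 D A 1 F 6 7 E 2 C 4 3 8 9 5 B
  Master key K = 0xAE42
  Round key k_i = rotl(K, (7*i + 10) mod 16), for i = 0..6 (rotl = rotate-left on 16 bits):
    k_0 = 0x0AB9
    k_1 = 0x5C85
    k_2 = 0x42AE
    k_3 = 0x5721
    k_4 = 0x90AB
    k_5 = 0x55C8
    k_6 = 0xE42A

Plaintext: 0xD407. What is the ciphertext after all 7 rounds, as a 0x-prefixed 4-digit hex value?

s_0 = plaintext = 0xD407
s_1 = Round(s_0, k_0) = 0x07E1
s_2 = Round(s_1, k_1) = 0xE178
s_3 = Round(s_2, k_2) = 0x7876
s_4 = Round(s_3, k_3) = 0x7616
s_5 = Round(s_4, k_4) = 0x164F
s_6 = Round(s_5, k_5) = 0x4F38
s_7 = Round(s_6, k_6) = 0x3895

0x3895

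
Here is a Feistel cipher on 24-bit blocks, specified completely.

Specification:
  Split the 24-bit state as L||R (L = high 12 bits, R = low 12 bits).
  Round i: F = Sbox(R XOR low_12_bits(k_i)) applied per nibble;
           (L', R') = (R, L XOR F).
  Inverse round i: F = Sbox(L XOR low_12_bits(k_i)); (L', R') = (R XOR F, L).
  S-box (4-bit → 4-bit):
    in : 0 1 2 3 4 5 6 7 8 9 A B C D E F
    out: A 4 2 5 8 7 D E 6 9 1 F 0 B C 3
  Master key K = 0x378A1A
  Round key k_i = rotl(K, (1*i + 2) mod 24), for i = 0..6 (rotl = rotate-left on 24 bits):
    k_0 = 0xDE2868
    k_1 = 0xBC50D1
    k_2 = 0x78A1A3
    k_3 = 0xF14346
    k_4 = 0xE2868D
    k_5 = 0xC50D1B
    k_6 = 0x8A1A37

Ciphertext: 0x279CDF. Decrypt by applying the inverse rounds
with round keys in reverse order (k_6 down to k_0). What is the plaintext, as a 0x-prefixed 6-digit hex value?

0x51C233

s_0 = ciphertext = 0x279CDF
s_1 = InvRound(s_0, k_6) = 0xA53279
s_2 = InvRound(s_1, k_5) = 0xCFFA53
s_3 = InvRound(s_2, k_4) = 0xBB1CFF
s_4 = InvRound(s_3, k_3) = 0xAC1BB1
s_5 = InvRound(s_4, k_2) = 0x463AC1
s_6 = InvRound(s_5, k_1) = 0x233463
s_7 = InvRound(s_6, k_0) = 0x51C233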